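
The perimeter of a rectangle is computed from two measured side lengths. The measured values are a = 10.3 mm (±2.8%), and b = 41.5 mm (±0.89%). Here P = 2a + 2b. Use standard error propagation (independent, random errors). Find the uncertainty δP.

For a sum/difference, combine absolute errors in quadrature:
  (2·δa)² = 0.333;  (2·δb)² = 0.546
δP = √(0.878) = 0.937 mm

0.937 mm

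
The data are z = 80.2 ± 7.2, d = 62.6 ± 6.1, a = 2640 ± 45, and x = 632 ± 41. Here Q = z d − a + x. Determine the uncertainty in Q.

Let p = z·d = 5020. δp/p = √((1·δz/z)² + (1·δd/d)²) = √(0.00806 + 0.00950) = 0.132, so δp = 665.
Q = p − a + x: δQ = √(δp² + δa² + δx²) = √(4.42e+05 + 2020 + 1680) = 668

668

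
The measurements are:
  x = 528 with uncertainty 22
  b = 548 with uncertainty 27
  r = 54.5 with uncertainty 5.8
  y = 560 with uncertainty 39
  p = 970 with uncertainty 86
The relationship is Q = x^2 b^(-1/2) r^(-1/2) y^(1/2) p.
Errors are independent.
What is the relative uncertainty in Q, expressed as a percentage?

13.9%

Since Q is a product/quotient, work with relative uncertainties:
  (2·δx/x)² = (2×0.0417)² = 0.00694;  (−½·δb/b)² = (-0.5×0.0493)² = 0.000607;  (−½·δr/r)² = (-0.5×0.106)² = 0.00283;  (½·δy/y)² = (0.5×0.0696)² = 0.00121;  (1·δp/p)² = (1×0.0887)² = 0.00786
δQ/Q = √(0.0195) = 0.139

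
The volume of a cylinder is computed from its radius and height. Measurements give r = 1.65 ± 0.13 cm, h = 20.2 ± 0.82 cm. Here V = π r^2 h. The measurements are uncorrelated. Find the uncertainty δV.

V is a product of powers, so relative uncertainties combine in quadrature:
  (2·δr/r)² = (2×0.0788)² = 0.0248;  (1·δh/h)² = (1×0.0406)² = 0.00165
δV/V = √(0.0265) = 0.163
V = 173 cm^3, so δV = 0.163 × 173 = 28.1 cm^3.

28.1 cm^3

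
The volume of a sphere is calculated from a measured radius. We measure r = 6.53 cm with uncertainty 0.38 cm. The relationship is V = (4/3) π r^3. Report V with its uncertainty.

V ∝ r^3, so δV/V = |3| · δr/r = 3 × 0.0582 = 0.175.
V = 1170 cm^3, so δV = 0.175 × 1170 = 204 cm^3.

1170 ± 204 cm^3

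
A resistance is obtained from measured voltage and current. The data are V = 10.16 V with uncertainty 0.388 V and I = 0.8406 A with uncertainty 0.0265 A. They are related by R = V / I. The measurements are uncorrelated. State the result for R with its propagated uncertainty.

Products/powers → add relative errors in quadrature, weighted by exponent:
  (1·δV/V)² = (1×0.0382)² = 0.00146;  (-1·δI/I)² = (-1×0.0315)² = 0.000994
δR/R = √(0.00245) = 0.0495
R = 12.09 Ω, so δR = 0.0495 × 12.09 = 0.599 Ω.

12.09 ± 0.599 Ω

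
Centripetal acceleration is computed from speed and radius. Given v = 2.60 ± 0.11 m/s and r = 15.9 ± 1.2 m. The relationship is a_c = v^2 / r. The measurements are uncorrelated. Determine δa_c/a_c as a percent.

11.3%

Since a_c is a product/quotient, work with relative uncertainties:
  (2·δv/v)² = (2×0.0423)² = 0.00716;  (-1·δr/r)² = (-1×0.0755)² = 0.00570
δa_c/a_c = √(0.0129) = 0.113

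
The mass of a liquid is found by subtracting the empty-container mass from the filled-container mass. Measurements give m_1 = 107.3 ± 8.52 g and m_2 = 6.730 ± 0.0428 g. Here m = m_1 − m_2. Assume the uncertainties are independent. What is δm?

8.52 g

For a sum/difference, combine absolute errors in quadrature:
  (δm_1)² = 72.6;  (δm_2)² = 0.00183
δm = √(72.6) = 8.52 g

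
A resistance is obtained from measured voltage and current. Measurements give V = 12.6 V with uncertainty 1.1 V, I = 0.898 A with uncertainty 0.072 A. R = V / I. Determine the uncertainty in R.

Each factor contributes (exponent × relative error)² to (δR/R)²:
  (1·δV/V)² = (1×0.0873)² = 0.00762;  (-1·δI/I)² = (-1×0.0802)² = 0.00643
δR/R = √(0.0141) = 0.119
R = 14.0 Ω, so δR = 0.119 × 14.0 = 1.66 Ω.

1.66 Ω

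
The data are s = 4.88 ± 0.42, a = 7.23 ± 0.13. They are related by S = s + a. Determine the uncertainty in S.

Each term contributes (cᵢ δxᵢ)² to (δS)²:
  (δs)² = 0.176;  (δa)² = 0.0169
δS = √(0.193) = 0.440

0.440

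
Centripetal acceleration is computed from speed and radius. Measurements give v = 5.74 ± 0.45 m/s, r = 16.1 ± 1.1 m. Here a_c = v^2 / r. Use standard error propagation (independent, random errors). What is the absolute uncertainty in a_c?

Each factor contributes (exponent × relative error)² to (δa_c/a_c)²:
  (2·δv/v)² = (2×0.0784)² = 0.0246;  (-1·δr/r)² = (-1×0.0683)² = 0.00467
δa_c/a_c = √(0.0293) = 0.171
a_c = 2.05 m/s^2, so δa_c = 0.171 × 2.05 = 0.350 m/s^2.

0.350 m/s^2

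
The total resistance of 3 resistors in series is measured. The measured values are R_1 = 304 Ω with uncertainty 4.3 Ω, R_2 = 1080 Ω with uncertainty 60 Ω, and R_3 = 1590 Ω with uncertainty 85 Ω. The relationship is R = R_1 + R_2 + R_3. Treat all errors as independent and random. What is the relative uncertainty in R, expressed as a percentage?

Sums and differences: (δR)² = Σ (cᵢ δxᵢ)².
  (δR_1)² = 18.5;  (δR_2)² = 3600;  (δR_3)² = 7220
δR = √(10800) = 104 Ω
R = 2970 Ω, so δR/R = 104/2970 = 0.0350.

3.50%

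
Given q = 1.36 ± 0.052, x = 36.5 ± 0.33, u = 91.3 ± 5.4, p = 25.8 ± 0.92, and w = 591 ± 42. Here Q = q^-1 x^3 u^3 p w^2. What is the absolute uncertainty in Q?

5.76e+16

For a monomial Q ∝ q^-1, x^3, u^3, p, w^2, fractional errors add in quadrature:
  (-1·δq/q)² = (-1×0.0382)² = 0.00146;  (3·δx/x)² = (3×0.00904)² = 0.000736;  (3·δu/u)² = (3×0.0591)² = 0.0315;  (1·δp/p)² = (1×0.0357)² = 0.00127;  (2·δw/w)² = (2×0.0711)² = 0.0202
δQ/Q = √(0.0552) = 0.235
Q = 2.45e+17, so δQ = 0.235 × 2.45e+17 = 5.76e+16.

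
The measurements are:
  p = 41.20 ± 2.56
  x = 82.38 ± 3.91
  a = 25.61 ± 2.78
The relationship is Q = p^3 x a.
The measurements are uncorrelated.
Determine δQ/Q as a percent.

For a monomial Q ∝ p^3, x, a, fractional errors add in quadrature:
  (3·δp/p)² = (3×0.0621)² = 0.0347;  (1·δx/x)² = (1×0.0475)² = 0.00225;  (1·δa/a)² = (1×0.109)² = 0.0118
δQ/Q = √(0.0488) = 0.221

22.1%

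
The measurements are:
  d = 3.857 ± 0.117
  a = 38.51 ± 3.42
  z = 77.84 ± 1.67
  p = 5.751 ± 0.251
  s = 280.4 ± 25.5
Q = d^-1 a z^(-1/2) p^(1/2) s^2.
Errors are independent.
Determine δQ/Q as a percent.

20.6%

Products/powers → add relative errors in quadrature, weighted by exponent:
  (-1·δd/d)² = (-1×0.0303)² = 0.000920;  (1·δa/a)² = (1×0.0888)² = 0.00789;  (−½·δz/z)² = (-0.5×0.0215)² = 0.000115;  (½·δp/p)² = (0.5×0.0436)² = 0.000476;  (2·δs/s)² = (2×0.0909)² = 0.0331
δQ/Q = √(0.0425) = 0.206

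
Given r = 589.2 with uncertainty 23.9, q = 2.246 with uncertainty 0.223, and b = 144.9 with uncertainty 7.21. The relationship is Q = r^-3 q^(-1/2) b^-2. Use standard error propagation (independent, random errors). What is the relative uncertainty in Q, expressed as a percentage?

Q is a product of powers, so relative uncertainties combine in quadrature:
  (-3·δr/r)² = (-3×0.0406)² = 0.0148;  (−½·δq/q)² = (-0.5×0.0993)² = 0.00246;  (-2·δb/b)² = (-2×0.0498)² = 0.00990
δQ/Q = √(0.0272) = 0.165

16.5%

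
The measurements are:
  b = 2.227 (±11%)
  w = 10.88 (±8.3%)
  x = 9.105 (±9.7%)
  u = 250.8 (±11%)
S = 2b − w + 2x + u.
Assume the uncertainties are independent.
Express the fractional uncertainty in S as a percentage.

Sums and differences: (δS)² = Σ (cᵢ δxᵢ)².
  (2·δb)² = 0.240;  (δw)² = 0.815;  (2·δx)² = 3.12;  (δu)² = 761
δS = √(765) = 27.7
S = 262.6, so δS/S = 27.7/262.6 = 0.105.

10.5%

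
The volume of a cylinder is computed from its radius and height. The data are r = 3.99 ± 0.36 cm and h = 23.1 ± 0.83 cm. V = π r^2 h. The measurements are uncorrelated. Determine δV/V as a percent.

18.4%

Since V is a product/quotient, work with relative uncertainties:
  (2·δr/r)² = (2×0.0902)² = 0.0326;  (1·δh/h)² = (1×0.0359)² = 0.00129
δV/V = √(0.0339) = 0.184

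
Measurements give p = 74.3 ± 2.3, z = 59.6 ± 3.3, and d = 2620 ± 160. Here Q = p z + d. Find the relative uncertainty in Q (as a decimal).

0.0459

Let w = p·z = 4430. δw/w = √((1·δp/p)² + (1·δz/z)²) = √(0.000958 + 0.00307) = 0.0634, so δw = 281.
Q = w + d: δQ = √(δw² + δd²) = √(78900 + 25600) = 323
Q = 7050, so δQ/Q = 323/7050 = 0.0459.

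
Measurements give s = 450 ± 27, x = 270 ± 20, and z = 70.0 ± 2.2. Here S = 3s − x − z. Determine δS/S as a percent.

For a sum/difference, combine absolute errors in quadrature:
  (3·δs)² = 6560;  (δx)² = 400;  (δz)² = 4.84
δS = √(6970) = 83.5
S = 1010, so δS/S = 83.5/1010 = 0.0826.

8.26%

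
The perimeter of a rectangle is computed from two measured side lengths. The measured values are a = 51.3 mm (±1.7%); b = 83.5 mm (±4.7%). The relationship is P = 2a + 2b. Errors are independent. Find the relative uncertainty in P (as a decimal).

Each term contributes (cᵢ δxᵢ)² to (δP)²:
  (2·δa)² = 3.04;  (2·δb)² = 61.6
δP = √(64.6) = 8.04 mm
P = 270 mm, so δP/P = 8.04/270 = 0.0298.

0.0298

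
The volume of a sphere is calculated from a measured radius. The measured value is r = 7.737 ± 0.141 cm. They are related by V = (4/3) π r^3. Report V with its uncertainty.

1940 ± 106 cm^3

V ∝ r^3, so δV/V = |3| · δr/r = 3 × 0.0182 = 0.0547.
V = 1940 cm^3, so δV = 0.0547 × 1940 = 106 cm^3.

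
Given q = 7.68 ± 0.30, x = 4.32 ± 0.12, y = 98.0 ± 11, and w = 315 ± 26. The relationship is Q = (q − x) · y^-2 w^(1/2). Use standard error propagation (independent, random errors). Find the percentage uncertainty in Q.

Let u = q − x = 3.36. δu = √(δq² + δx²) = √(0.0900 + 0.0144) = 0.323, so δu/u = 0.0962.
Q is then a monomial in u, y, w:
δQ/Q = √((δu/u)² + (-2·δy/y)² + (½·δw/w)²) = √(0.00925 + 0.0504 + 0.00170) = 0.248

24.8%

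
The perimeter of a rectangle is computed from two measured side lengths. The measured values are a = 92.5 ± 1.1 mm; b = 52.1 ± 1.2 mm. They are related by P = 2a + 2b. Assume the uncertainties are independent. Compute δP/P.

Absolute uncertainties add in quadrature for a linear combination:
  (2·δa)² = 4.84;  (2·δb)² = 5.76
δP = √(10.6) = 3.26 mm
P = 289 mm, so δP/P = 3.26/289 = 0.0113.

0.0113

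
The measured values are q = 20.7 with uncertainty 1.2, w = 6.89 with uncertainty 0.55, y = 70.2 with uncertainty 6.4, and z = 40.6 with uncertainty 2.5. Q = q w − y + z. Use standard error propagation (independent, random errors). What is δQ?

Let p = q·w = 143. δp/p = √((1·δq/q)² + (1·δw/w)²) = √(0.00336 + 0.00637) = 0.0987, so δp = 14.1.
Q = p − y + z: δQ = √(δp² + δy² + δz²) = √(198 + 41.0 + 6.25) = 15.7

15.7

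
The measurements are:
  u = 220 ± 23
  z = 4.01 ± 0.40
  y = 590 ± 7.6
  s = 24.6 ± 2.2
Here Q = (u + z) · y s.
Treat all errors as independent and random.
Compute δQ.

4.45e+05

Let w = u + z = 224. δw = √(δu² + δz²) = √(529 + 0.160) = 23.0, so δw/w = 0.103.
Q is then a monomial in w, y, s:
δQ/Q = √((δw/w)² + (1·δy/y)² + (1·δs/s)²) = √(0.0105 + 0.000166 + 0.00800) = 0.137
Q = 3.25e+06, so δQ = 0.137 × 3.25e+06 = 4.45e+05.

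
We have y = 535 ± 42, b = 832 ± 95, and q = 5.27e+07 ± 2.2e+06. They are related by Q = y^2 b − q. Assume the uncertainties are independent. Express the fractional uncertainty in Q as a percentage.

Let p = y^2·b = 2.38e+08. δp/p = √((2·δy/y)² + (1·δb/b)²) = √(0.0247 + 0.0130) = 0.194, so δp = 4.62e+07.
Q = p − q: δQ = √(δp² + δq²) = √(2.14e+15 + 4.84e+12) = 4.63e+07
Q = 1.85e+08, so δQ/Q = 4.63e+07/1.85e+08 = 0.250.

25.0%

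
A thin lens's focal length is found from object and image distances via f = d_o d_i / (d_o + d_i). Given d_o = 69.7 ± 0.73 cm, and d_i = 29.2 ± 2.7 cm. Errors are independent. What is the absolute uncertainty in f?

∂f/∂d_o = (d_i/(d_o+d_i))² = 0.0872;  ∂f/∂d_i = (d_o/(d_o+d_i))² = 0.497
δf = √((∂f/∂d_o · δd_o)² + (∂f/∂d_i · δd_i)²) = √(0.00405 + 1.80) = 1.34 cm

1.34 cm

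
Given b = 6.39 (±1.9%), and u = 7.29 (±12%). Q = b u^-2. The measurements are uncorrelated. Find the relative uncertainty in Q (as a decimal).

Products/powers → add relative errors in quadrature, weighted by exponent:
  (1·δb/b)² = (1×0.0190)² = 0.000361;  (-2·δu/u)² = (-2×0.120)² = 0.0576
δQ/Q = √(0.0580) = 0.241

0.241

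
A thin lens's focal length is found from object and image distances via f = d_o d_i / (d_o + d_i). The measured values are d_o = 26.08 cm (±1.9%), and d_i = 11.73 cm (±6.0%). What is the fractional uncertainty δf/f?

∂f/∂d_o = (d_i/(d_o+d_i))² = 0.0962;  ∂f/∂d_i = (d_o/(d_o+d_i))² = 0.476
δf = √((∂f/∂d_o · δd_o)² + (∂f/∂d_i · δd_i)²) = √(0.00227 + 0.112) = 0.338 cm
f = 8.091 cm, so δf/f = 0.338/8.091 = 0.0418.

0.0418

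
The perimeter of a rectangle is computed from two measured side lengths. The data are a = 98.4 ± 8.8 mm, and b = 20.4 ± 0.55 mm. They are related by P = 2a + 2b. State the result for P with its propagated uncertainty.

P is a linear combination, so absolute uncertainties add in quadrature:
  (2·δa)² = 310;  (2·δb)² = 1.21
δP = √(311) = 17.6 mm
P = 238 mm.

238 ± 17.6 mm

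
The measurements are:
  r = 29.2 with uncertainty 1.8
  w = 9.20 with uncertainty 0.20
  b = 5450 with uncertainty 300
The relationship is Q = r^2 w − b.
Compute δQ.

Let p = r^2·w = 7840. δp/p = √((2·δr/r)² + (1·δw/w)²) = √(0.0152 + 0.000473) = 0.125, so δp = 982.
Q = p − b: δQ = √(δp² + δb²) = √(9.64e+05 + 90000) = 1030

1030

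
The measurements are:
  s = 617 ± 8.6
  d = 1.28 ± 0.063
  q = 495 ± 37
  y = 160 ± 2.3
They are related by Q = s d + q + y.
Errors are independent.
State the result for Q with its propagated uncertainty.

Let p = s·d = 790. δp/p = √((1·δs/s)² + (1·δd/d)²) = √(0.000194 + 0.00242) = 0.0512, so δp = 40.4.
Q = p + q + y: δQ = √(δp² + δq² + δy²) = √(1630 + 1370 + 5.29) = 54.8
Q = 1440.

1440 ± 54.8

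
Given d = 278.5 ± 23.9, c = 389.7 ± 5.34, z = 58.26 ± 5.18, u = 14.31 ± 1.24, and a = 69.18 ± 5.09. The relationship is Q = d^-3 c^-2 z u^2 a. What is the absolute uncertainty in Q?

8.36e-08

For a monomial Q ∝ d^-3, c^-2, z, u^2, a, fractional errors add in quadrature:
  (-3·δd/d)² = (-3×0.0858)² = 0.0663;  (-2·δc/c)² = (-2×0.0137)² = 0.000751;  (1·δz/z)² = (1×0.0889)² = 0.00791;  (2·δu/u)² = (2×0.0867)² = 0.0300;  (1·δa/a)² = (1×0.0736)² = 0.00541
δQ/Q = √(0.110) = 0.332
Q = 2.516e-07, so δQ = 0.332 × 2.516e-07 = 8.36e-08.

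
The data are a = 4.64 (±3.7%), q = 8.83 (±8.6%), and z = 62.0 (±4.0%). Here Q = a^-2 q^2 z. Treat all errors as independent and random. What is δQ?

Products/powers → add relative errors in quadrature, weighted by exponent:
  (-2·δa/a)² = (-2×0.0370)² = 0.00548;  (2·δq/q)² = (2×0.0860)² = 0.0296;  (1·δz/z)² = (1×0.0400)² = 0.00160
δQ/Q = √(0.0367) = 0.191
Q = 225, so δQ = 0.191 × 225 = 43.0.

43.0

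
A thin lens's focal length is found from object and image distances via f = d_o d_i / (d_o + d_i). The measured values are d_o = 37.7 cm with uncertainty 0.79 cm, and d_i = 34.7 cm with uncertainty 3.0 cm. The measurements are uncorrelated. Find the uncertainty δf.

0.833 cm

∂f/∂d_o = (d_i/(d_o+d_i))² = 0.230;  ∂f/∂d_i = (d_o/(d_o+d_i))² = 0.271
δf = √((∂f/∂d_o · δd_o)² + (∂f/∂d_i · δd_i)²) = √(0.0329 + 0.662) = 0.833 cm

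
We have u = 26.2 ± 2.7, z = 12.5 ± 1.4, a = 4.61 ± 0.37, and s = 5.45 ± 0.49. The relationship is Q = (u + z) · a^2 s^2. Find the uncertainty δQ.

Let w = u + z = 38.7. δw = √(δu² + δz²) = √(7.29 + 1.96) = 3.04, so δw/w = 0.0786.
Q is then a monomial in w, a, s:
δQ/Q = √((δw/w)² + (2·δa/a)² + (2·δs/s)²) = √(0.00618 + 0.0258 + 0.0323) = 0.254
Q = 24400, so δQ = 0.254 × 24400 = 6190.

6190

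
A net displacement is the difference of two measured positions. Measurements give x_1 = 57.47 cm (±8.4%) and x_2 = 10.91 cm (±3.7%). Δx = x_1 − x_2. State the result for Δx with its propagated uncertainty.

Absolute uncertainties add in quadrature for a linear combination:
  (δx_1)² = 23.3;  (δx_2)² = 0.163
δΔx = √(23.5) = 4.84 cm
Δx = 46.56 cm.

46.56 ± 4.84 cm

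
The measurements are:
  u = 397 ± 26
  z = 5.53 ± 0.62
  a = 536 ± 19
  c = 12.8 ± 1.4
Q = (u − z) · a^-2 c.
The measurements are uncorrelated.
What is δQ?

0.00255

Let w = u − z = 391. δw = √(δu² + δz²) = √(676 + 0.384) = 26.0, so δw/w = 0.0664.
Q is then a monomial in w, a, c:
δQ/Q = √((δw/w)² + (-2·δa/a)² + (1·δc/c)²) = √(0.00441 + 0.00503 + 0.0120) = 0.146
Q = 0.0174, so δQ = 0.146 × 0.0174 = 0.00255.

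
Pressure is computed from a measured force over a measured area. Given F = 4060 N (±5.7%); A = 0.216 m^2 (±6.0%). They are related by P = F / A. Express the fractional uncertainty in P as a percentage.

8.28%

Products/powers → add relative errors in quadrature, weighted by exponent:
  (1·δF/F)² = (1×0.0570)² = 0.00325;  (-1·δA/A)² = (-1×0.0600)² = 0.00360
δP/P = √(0.00685) = 0.0828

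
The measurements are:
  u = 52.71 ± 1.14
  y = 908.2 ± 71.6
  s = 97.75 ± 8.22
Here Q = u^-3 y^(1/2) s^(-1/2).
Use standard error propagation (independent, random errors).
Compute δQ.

Products/powers → add relative errors in quadrature, weighted by exponent:
  (-3·δu/u)² = (-3×0.0216)² = 0.00421;  (½·δy/y)² = (0.5×0.0788)² = 0.00155;  (−½·δs/s)² = (-0.5×0.0841)² = 0.00177
δQ/Q = √(0.00753) = 0.0868
Q = 2.081e-05, so δQ = 0.0868 × 2.081e-05 = 1.81e-06.

1.81e-06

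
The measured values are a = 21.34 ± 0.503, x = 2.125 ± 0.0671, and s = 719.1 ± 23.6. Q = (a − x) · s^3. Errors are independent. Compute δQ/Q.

Let u = a − x = 19.21. δu = √(δa² + δx²) = √(0.253 + 0.00450) = 0.507, so δu/u = 0.0264.
Q is then a monomial in u, s:
δQ/Q = √((δu/u)² + (3·δs/s)²) = √(0.000697 + 0.00969) = 0.102

0.102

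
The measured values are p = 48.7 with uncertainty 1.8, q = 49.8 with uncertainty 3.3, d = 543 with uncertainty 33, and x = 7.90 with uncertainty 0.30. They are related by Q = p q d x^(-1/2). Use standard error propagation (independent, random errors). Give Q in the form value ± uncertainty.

Relative error in a monomial: (δQ/Q)² = Σ (nᵢ · δxᵢ/xᵢ)².
  (1·δp/p)² = (1×0.0370)² = 0.00137;  (1·δq/q)² = (1×0.0663)² = 0.00439;  (1·δd/d)² = (1×0.0608)² = 0.00369;  (−½·δx/x)² = (-0.5×0.0380)² = 0.000361
δQ/Q = √(0.00981) = 0.0991
Q = 4.69e+05, so δQ = 0.0991 × 4.69e+05 = 46400.

(4.69 ± 0.464) × 10^5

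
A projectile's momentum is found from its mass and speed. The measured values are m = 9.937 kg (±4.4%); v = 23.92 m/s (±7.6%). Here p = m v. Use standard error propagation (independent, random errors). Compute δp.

20.9 kg·m/s

p is a product of powers, so relative uncertainties combine in quadrature:
  (1·δm/m)² = (1×0.0440)² = 0.00194;  (1·δv/v)² = (1×0.0760)² = 0.00578
δp/p = √(0.00771) = 0.0878
p = 237.7 kg·m/s, so δp = 0.0878 × 237.7 = 20.9 kg·m/s.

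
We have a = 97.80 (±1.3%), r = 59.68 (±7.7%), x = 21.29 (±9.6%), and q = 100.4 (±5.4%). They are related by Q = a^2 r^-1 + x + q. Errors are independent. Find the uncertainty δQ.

14.3

Let p = a^2·r^-1 = 160.3. δp/p = √((2·δa/a)² + (-1·δr/r)²) = √(0.000676 + 0.00593) = 0.0813, so δp = 13.0.
Q = p + x + q: δQ = √(δp² + δx² + δq²) = √(170 + 4.18 + 29.4) = 14.3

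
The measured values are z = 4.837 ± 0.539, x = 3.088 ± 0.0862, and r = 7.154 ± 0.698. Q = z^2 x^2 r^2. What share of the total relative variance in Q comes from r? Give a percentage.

(δQ/Q)² = (2·δz/z)² + (2·δx/x)² + (2·δr/r)²
  z term: (2×0.111)² = 0.0497
  x term: (2×0.0279)² = 0.00312
  r term: (2×0.0976)² = 0.0381
Total = 0.0909. Share from r = 0.0381/0.0909 = 0.419.

41.9%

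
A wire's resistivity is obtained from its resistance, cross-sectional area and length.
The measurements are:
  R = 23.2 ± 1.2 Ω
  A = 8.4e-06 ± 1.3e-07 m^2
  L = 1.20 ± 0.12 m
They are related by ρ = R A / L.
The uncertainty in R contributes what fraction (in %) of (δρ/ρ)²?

(δρ/ρ)² = (1·δR/R)² + (1·δA/A)² + (-1·δL/L)²
  R term: (1×0.0517)² = 0.00268
  A term: (1×0.0155)² = 0.000240
  L term: (-1×0.100)² = 0.0100
Total = 0.0129. Share from R = 0.00268/0.0129 = 0.207.

20.7%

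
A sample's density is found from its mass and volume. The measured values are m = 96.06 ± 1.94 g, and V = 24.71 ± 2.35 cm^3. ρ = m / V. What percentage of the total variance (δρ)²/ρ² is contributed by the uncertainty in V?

95.7%

(δρ/ρ)² = (1·δm/m)² + (-1·δV/V)²
  m term: (1×0.0202)² = 0.000408
  V term: (-1×0.0951)² = 0.00904
Total = 0.00945. Share from V = 0.00904/0.00945 = 0.957.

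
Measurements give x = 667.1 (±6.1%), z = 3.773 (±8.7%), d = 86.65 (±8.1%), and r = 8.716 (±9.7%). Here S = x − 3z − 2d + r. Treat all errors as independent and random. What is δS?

For a sum/difference, combine absolute errors in quadrature:
  (δx)² = 1660;  (3·δz)² = 0.970;  (2·δd)² = 197;  (δr)² = 0.715
δS = √(1850) = 43.1

43.1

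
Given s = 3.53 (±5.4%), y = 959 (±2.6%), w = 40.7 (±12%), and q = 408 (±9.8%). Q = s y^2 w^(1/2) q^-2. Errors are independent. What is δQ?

27.2

Since Q is a product/quotient, work with relative uncertainties:
  (1·δs/s)² = (1×0.0540)² = 0.00292;  (2·δy/y)² = (2×0.0260)² = 0.00270;  (½·δw/w)² = (0.5×0.120)² = 0.00360;  (-2·δq/q)² = (-2×0.0980)² = 0.0384
δQ/Q = √(0.0476) = 0.218
Q = 124, so δQ = 0.218 × 124 = 27.2.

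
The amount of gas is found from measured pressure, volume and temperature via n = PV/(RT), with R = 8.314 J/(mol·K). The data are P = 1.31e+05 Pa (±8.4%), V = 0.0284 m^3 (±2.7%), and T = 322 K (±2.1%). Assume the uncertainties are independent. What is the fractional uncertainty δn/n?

0.0907

Each factor contributes (exponent × relative error)² to (δn/n)²:
  (1·δP/P)² = (1×0.0840)² = 0.00706;  (1·δV/V)² = (1×0.0270)² = 0.000729;  (-1·δT/T)² = (-1×0.0210)² = 0.000441
δn/n = √(0.00823) = 0.0907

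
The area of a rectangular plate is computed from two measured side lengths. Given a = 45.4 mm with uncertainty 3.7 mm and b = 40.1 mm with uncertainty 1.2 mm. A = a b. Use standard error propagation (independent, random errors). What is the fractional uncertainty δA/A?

Each factor contributes (exponent × relative error)² to (δA/A)²:
  (1·δa/a)² = (1×0.0815)² = 0.00664;  (1·δb/b)² = (1×0.0299)² = 0.000896
δA/A = √(0.00754) = 0.0868

0.0868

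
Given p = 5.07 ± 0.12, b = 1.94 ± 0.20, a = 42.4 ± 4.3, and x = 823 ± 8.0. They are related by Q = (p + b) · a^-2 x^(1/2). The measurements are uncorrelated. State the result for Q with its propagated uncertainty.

0.112 ± 0.0230

Let u = p + b = 7.01. δu = √(δp² + δb²) = √(0.0144 + 0.0400) = 0.233, so δu/u = 0.0333.
Q is then a monomial in u, a, x:
δQ/Q = √((δu/u)² + (-2·δa/a)² + (½·δx/x)²) = √(0.00111 + 0.0411 + 2.36e-05) = 0.206
Q = 0.112, so δQ = 0.206 × 0.112 = 0.0230.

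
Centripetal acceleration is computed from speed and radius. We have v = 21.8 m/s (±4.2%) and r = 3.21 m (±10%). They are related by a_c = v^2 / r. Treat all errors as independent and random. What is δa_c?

19.3 m/s^2

a_c is a product of powers, so relative uncertainties combine in quadrature:
  (2·δv/v)² = (2×0.0420)² = 0.00706;  (-1·δr/r)² = (-1×0.100)² = 0.0100
δa_c/a_c = √(0.0171) = 0.131
a_c = 148 m/s^2, so δa_c = 0.131 × 148 = 19.3 m/s^2.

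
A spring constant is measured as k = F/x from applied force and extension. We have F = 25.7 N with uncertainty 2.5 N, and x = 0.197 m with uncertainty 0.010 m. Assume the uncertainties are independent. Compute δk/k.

0.110

Since k is a product/quotient, work with relative uncertainties:
  (1·δF/F)² = (1×0.0973)² = 0.00946;  (-1·δx/x)² = (-1×0.0508)² = 0.00258
δk/k = √(0.0120) = 0.110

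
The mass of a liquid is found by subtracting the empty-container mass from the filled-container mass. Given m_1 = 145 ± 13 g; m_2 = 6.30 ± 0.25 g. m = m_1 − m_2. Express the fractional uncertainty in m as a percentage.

9.37%

Sums and differences: (δm)² = Σ (cᵢ δxᵢ)².
  (δm_1)² = 169;  (δm_2)² = 0.0625
δm = √(169) = 13.0 g
m = 139 g, so δm/m = 13.0/139 = 0.0937.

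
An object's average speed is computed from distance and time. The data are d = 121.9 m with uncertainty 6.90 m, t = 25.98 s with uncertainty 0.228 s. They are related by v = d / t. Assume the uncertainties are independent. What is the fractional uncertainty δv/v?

0.0573

For a monomial v ∝ d, t^-1, fractional errors add in quadrature:
  (1·δd/d)² = (1×0.0566)² = 0.00320;  (-1·δt/t)² = (-1×0.00878)² = 7.7e-05
δv/v = √(0.00328) = 0.0573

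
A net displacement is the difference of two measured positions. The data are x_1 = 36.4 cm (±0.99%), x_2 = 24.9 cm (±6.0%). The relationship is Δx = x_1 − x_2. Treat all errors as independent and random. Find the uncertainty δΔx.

Each term contributes (cᵢ δxᵢ)² to (δΔx)²:
  (δx_1)² = 0.130;  (δx_2)² = 2.23
δΔx = √(2.36) = 1.54 cm

1.54 cm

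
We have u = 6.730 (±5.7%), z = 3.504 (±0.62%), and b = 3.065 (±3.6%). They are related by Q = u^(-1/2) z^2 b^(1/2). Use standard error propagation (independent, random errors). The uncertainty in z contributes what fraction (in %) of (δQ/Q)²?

(δQ/Q)² = (−½·δu/u)² + (2·δz/z)² + (½·δb/b)²
  u term: (-0.5×0.0570)² = 0.000812
  z term: (2×0.00620)² = 0.000154
  b term: (0.5×0.0360)² = 0.000324
Total = 0.00129. Share from z = 0.000154/0.00129 = 0.119.

11.9%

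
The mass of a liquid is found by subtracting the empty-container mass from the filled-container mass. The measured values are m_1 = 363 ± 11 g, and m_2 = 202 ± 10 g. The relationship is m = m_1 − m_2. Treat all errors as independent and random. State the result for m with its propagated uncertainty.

m is a linear combination, so absolute uncertainties add in quadrature:
  (δm_1)² = 121;  (δm_2)² = 100
δm = √(221) = 14.9 g
m = 161 g.

161 ± 14.9 g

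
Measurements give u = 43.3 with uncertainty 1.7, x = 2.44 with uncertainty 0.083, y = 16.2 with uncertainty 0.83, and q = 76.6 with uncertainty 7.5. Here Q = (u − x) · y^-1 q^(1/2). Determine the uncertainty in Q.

1.81

Let w = u − x = 40.9. δw = √(δu² + δx²) = √(2.89 + 0.00689) = 1.70, so δw/w = 0.0417.
Q is then a monomial in w, y, q:
δQ/Q = √((δw/w)² + (-1·δy/y)² + (½·δq/q)²) = √(0.00174 + 0.00262 + 0.00240) = 0.0822
Q = 22.1, so δQ = 0.0822 × 22.1 = 1.81.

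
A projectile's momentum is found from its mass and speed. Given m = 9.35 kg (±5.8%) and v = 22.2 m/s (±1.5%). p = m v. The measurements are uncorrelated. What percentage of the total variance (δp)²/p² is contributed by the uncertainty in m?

(δp/p)² = (1·δm/m)² + (1·δv/v)²
  m term: (1×0.0580)² = 0.00336
  v term: (1×0.0150)² = 0.000225
Total = 0.00359. Share from m = 0.00336/0.00359 = 0.937.

93.7%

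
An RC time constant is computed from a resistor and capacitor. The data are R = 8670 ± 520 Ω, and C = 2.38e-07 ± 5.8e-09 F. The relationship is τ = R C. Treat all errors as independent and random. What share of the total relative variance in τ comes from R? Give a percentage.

85.8%

(δτ/τ)² = (1·δR/R)² + (1·δC/C)²
  R term: (1×0.0600)² = 0.00360
  C term: (1×0.0244)² = 0.000594
Total = 0.00419. Share from R = 0.00360/0.00419 = 0.858.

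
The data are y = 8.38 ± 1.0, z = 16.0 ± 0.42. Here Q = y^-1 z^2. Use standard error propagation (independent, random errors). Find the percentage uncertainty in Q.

Products/powers → add relative errors in quadrature, weighted by exponent:
  (-1·δy/y)² = (-1×0.119)² = 0.0142;  (2·δz/z)² = (2×0.0262)² = 0.00276
δQ/Q = √(0.0170) = 0.130

13.0%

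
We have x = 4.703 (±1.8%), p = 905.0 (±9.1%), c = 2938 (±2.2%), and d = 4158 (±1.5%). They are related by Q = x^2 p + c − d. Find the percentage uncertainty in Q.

10.4%

Let w = x^2·p = 20020. δw/w = √((2·δx/x)² + (1·δp/p)²) = √(0.00130 + 0.00828) = 0.0979, so δw = 1960.
Q = w + c − d: δQ = √(δw² + δc² + δd²) = √(3.84e+06 + 4180 + 3890) = 1960
Q = 18800, so δQ/Q = 1960/18800 = 0.104.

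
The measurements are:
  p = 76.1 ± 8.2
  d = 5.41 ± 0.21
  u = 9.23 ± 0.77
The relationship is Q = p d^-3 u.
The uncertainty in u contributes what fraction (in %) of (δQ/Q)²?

(δQ/Q)² = (1·δp/p)² + (-3·δd/d)² + (1·δu/u)²
  p term: (1×0.108)² = 0.0116
  d term: (-3×0.0388)² = 0.0136
  u term: (1×0.0834)² = 0.00696
Total = 0.0321. Share from u = 0.00696/0.0321 = 0.217.

21.7%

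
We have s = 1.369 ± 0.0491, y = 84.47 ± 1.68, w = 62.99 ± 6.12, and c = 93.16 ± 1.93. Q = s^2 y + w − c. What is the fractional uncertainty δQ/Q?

Let p = s^2·y = 158.3. δp/p = √((2·δs/s)² + (1·δy/y)²) = √(0.00515 + 0.000396) = 0.0744, so δp = 11.8.
Q = p + w − c: δQ = √(δp² + δw² + δc²) = √(139 + 37.5 + 3.72) = 13.4
Q = 128.1, so δQ/Q = 13.4/128.1 = 0.105.

0.105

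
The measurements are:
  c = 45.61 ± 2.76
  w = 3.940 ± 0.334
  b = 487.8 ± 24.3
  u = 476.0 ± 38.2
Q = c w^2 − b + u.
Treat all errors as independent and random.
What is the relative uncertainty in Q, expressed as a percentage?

Let p = c·w^2 = 708.0. δp/p = √((1·δc/c)² + (2·δw/w)²) = √(0.00366 + 0.0287) = 0.180, so δp = 127.
Q = p − b + u: δQ = √(δp² + δb² + δu²) = √(16200 + 590 + 1460) = 135
Q = 696.2, so δQ/Q = 135/696.2 = 0.194.

19.4%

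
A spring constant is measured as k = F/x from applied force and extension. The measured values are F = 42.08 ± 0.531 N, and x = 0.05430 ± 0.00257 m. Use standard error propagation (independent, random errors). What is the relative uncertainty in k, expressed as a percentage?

4.90%

Each factor contributes (exponent × relative error)² to (δk/k)²:
  (1·δF/F)² = (1×0.0126)² = 0.000159;  (-1·δx/x)² = (-1×0.0473)² = 0.00224
δk/k = √(0.00240) = 0.0490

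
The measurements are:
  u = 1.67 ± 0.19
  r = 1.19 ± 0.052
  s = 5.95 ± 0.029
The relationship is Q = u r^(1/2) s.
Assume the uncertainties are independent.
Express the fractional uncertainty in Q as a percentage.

11.6%

Q is a product of powers, so relative uncertainties combine in quadrature:
  (1·δu/u)² = (1×0.114)² = 0.0129;  (½·δr/r)² = (0.5×0.0437)² = 0.000477;  (1·δs/s)² = (1×0.00487)² = 2.38e-05
δQ/Q = √(0.0134) = 0.116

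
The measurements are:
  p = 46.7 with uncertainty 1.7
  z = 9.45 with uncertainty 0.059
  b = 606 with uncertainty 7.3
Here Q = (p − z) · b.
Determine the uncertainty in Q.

Let u = p − z = 37.2. δu = √(δp² + δz²) = √(2.89 + 0.00348) = 1.70, so δu/u = 0.0457.
Q is then a monomial in u, b:
δQ/Q = √((δu/u)² + (1·δb/b)²) = √(0.00209 + 0.000145) = 0.0472
Q = 22600, so δQ = 0.0472 × 22600 = 1070.

1070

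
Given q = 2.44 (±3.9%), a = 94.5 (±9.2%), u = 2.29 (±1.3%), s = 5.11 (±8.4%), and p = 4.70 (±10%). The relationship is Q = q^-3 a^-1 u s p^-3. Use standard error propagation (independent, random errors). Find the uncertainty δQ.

2.84e-05

Each factor contributes (exponent × relative error)² to (δQ/Q)²:
  (-3·δq/q)² = (-3×0.0390)² = 0.0137;  (-1·δa/a)² = (-1×0.0920)² = 0.00846;  (1·δu/u)² = (1×0.0130)² = 0.000169;  (1·δs/s)² = (1×0.0840)² = 0.00706;  (-3·δp/p)² = (-3×0.100)² = 0.0900
δQ/Q = √(0.119) = 0.346
Q = 8.21e-05, so δQ = 0.346 × 8.21e-05 = 2.84e-05.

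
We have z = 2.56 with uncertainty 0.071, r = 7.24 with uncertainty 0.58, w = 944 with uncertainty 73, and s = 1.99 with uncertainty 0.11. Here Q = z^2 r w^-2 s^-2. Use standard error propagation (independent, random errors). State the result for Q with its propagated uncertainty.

For a monomial Q ∝ z^2, r, w^-2, s^-2, fractional errors add in quadrature:
  (2·δz/z)² = (2×0.0277)² = 0.00308;  (1·δr/r)² = (1×0.0801)² = 0.00642;  (-2·δw/w)² = (-2×0.0773)² = 0.0239;  (-2·δs/s)² = (-2×0.0553)² = 0.0122
δQ/Q = √(0.0456) = 0.214
Q = 1.34e-05, so δQ = 0.214 × 1.34e-05 = 2.87e-06.

(1.34 ± 0.287) × 10^-5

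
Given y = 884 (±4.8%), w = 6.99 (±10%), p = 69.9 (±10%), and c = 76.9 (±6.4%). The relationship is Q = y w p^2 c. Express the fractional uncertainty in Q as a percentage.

Each factor contributes (exponent × relative error)² to (δQ/Q)²:
  (1·δy/y)² = (1×0.0480)² = 0.00230;  (1·δw/w)² = (1×0.100)² = 0.0100;  (2·δp/p)² = (2×0.100)² = 0.0400;  (1·δc/c)² = (1×0.0640)² = 0.00410
δQ/Q = √(0.0564) = 0.237

23.7%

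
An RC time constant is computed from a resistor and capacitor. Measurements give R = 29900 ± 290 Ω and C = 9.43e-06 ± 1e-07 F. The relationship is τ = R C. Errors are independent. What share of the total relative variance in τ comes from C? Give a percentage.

(δτ/τ)² = (1·δR/R)² + (1·δC/C)²
  R term: (1×0.00970)² = 9.41e-05
  C term: (1×0.0106)² = 0.000112
Total = 0.000207. Share from C = 0.000112/0.000207 = 0.545.

54.5%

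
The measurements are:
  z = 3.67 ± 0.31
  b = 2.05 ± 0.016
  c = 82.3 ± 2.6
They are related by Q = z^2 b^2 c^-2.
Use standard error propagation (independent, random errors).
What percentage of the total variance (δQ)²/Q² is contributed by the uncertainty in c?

(δQ/Q)² = (2·δz/z)² + (2·δb/b)² + (-2·δc/c)²
  z term: (2×0.0845)² = 0.0285
  b term: (2×0.00780)² = 0.000244
  c term: (-2×0.0316)² = 0.00399
Total = 0.0328. Share from c = 0.00399/0.0328 = 0.122.

12.2%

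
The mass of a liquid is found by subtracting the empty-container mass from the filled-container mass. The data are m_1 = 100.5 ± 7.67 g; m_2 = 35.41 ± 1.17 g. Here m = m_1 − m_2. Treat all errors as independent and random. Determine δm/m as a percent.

11.9%

Each term contributes (cᵢ δxᵢ)² to (δm)²:
  (δm_1)² = 58.8;  (δm_2)² = 1.37
δm = √(60.2) = 7.76 g
m = 65.09 g, so δm/m = 7.76/65.09 = 0.119.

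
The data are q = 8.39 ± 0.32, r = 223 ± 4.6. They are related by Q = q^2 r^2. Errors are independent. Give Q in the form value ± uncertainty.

(3.50 ± 0.304) × 10^6

Products/powers → add relative errors in quadrature, weighted by exponent:
  (2·δq/q)² = (2×0.0381)² = 0.00582;  (2·δr/r)² = (2×0.0206)² = 0.00170
δQ/Q = √(0.00752) = 0.0867
Q = 3.5e+06, so δQ = 0.0867 × 3.5e+06 = 3.04e+05.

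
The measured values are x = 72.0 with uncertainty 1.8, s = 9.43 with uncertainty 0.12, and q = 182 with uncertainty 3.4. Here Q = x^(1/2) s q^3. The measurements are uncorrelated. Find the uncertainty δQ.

2.84e+07

Each factor contributes (exponent × relative error)² to (δQ/Q)²:
  (½·δx/x)² = (0.5×0.0250)² = 0.000156;  (1·δs/s)² = (1×0.0127)² = 0.000162;  (3·δq/q)² = (3×0.0187)² = 0.00314
δQ/Q = √(0.00346) = 0.0588
Q = 4.82e+08, so δQ = 0.0588 × 4.82e+08 = 2.84e+07.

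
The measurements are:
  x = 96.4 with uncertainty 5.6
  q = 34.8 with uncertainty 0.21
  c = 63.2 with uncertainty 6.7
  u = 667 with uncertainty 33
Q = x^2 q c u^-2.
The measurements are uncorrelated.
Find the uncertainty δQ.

Relative error in a monomial: (δQ/Q)² = Σ (nᵢ · δxᵢ/xᵢ)².
  (2·δx/x)² = (2×0.0581)² = 0.0135;  (1·δq/q)² = (1×0.00603)² = 3.64e-05;  (1·δc/c)² = (1×0.106)² = 0.0112;  (-2·δu/u)² = (-2×0.0495)² = 0.00979
δQ/Q = √(0.0346) = 0.186
Q = 45.9, so δQ = 0.186 × 45.9 = 8.54.

8.54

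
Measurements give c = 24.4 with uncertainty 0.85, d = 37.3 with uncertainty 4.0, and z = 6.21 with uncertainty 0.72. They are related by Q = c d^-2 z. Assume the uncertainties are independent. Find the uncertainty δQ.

Each factor contributes (exponent × relative error)² to (δQ/Q)²:
  (1·δc/c)² = (1×0.0348)² = 0.00121;  (-2·δd/d)² = (-2×0.107)² = 0.0460;  (1·δz/z)² = (1×0.116)² = 0.0134
δQ/Q = √(0.0607) = 0.246
Q = 0.109, so δQ = 0.246 × 0.109 = 0.0268.

0.0268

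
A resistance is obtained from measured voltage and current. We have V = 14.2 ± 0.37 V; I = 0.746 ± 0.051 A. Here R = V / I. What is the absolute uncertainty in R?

1.39 Ω

Each factor contributes (exponent × relative error)² to (δR/R)²:
  (1·δV/V)² = (1×0.0261)² = 0.000679;  (-1·δI/I)² = (-1×0.0684)² = 0.00467
δR/R = √(0.00535) = 0.0732
R = 19.0 Ω, so δR = 0.0732 × 19.0 = 1.39 Ω.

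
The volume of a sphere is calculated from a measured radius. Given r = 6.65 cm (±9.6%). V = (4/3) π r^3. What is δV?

Since V is a product/quotient, work with relative uncertainties:
  (3·δr/r)² = (3×0.0960)² = 0.0829
δV/V = √(0.0829) = 0.288
V = 1230 cm^3, so δV = 0.288 × 1230 = 355 cm^3.

355 cm^3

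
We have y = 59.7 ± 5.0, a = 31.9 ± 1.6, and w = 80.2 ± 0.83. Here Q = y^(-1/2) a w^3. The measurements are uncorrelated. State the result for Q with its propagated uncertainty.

Products/powers → add relative errors in quadrature, weighted by exponent:
  (−½·δy/y)² = (-0.5×0.0838)² = 0.00175;  (1·δa/a)² = (1×0.0502)² = 0.00252;  (3·δw/w)² = (3×0.0103)² = 0.000964
δQ/Q = √(0.00523) = 0.0723
Q = 2.13e+06, so δQ = 0.0723 × 2.13e+06 = 1.54e+05.

(2.13 ± 0.154) × 10^6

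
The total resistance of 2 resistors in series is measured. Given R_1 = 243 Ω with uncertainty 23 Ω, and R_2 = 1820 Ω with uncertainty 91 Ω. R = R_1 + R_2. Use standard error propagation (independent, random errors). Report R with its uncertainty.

2060 ± 93.9 Ω

For a sum/difference, combine absolute errors in quadrature:
  (δR_1)² = 529;  (δR_2)² = 8280
δR = √(8810) = 93.9 Ω
R = 2060 Ω.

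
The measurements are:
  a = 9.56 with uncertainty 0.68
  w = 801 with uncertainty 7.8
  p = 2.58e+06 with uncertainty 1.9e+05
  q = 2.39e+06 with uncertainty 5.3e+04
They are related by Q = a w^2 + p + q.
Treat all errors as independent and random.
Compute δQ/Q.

Let h = a·w^2 = 6.13e+06. δh/h = √((1·δa/a)² + (2·δw/w)²) = √(0.00506 + 0.000379) = 0.0737, so δh = 4.52e+05.
Q = h + p + q: δQ = √(δh² + δp² + δq²) = √(2.05e+11 + 3.61e+10 + 2.81e+09) = 4.93e+05
Q = 1.11e+07, so δQ/Q = 4.93e+05/1.11e+07 = 0.0444.

0.0444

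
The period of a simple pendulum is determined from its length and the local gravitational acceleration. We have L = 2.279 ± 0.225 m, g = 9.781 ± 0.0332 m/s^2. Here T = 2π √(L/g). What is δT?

Products/powers → add relative errors in quadrature, weighted by exponent:
  (½·δL/L)² = (0.5×0.0987)² = 0.00244;  (−½·δg/g)² = (-0.5×0.00339)² = 2.88e-06
δT/T = √(0.00244) = 0.0494
T = 3.033 s, so δT = 0.0494 × 3.033 = 0.150 s.

0.150 s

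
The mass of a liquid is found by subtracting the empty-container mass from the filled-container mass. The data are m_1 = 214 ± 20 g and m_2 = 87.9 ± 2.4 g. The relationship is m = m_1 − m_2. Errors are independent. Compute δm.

20.1 g

Each term contributes (cᵢ δxᵢ)² to (δm)²:
  (δm_1)² = 400;  (δm_2)² = 5.76
δm = √(406) = 20.1 g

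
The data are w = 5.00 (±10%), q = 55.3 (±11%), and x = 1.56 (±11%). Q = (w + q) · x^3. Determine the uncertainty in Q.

Let u = w + q = 60.3. δu = √(δw² + δq²) = √(0.250 + 37.0) = 6.10, so δu/u = 0.101.
Q is then a monomial in u, x:
δQ/Q = √((δu/u)² + (3·δx/x)²) = √(0.0102 + 0.109) = 0.345
Q = 229, so δQ = 0.345 × 229 = 79.0.

79.0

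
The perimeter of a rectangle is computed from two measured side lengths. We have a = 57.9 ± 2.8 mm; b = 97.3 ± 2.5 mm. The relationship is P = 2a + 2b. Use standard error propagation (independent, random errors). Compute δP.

7.51 mm

For a sum/difference, combine absolute errors in quadrature:
  (2·δa)² = 31.4;  (2·δb)² = 25.0
δP = √(56.4) = 7.51 mm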